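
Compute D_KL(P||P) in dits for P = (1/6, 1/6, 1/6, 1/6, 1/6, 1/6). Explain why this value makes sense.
0.0000 dits

KL divergence satisfies the Gibbs inequality: D_KL(P||Q) ≥ 0 for all distributions P, Q.

D_KL(P||Q) = Σ p(x) log(p(x)/q(x))
Each term is p(x) × log_10(p(x)/p(x)) = p(x) × log_10(1) = 0, so the sum is 0.
D_KL(P||Q) = 0.0000 dits

When P = Q, the KL divergence is exactly 0, as there is no 'divergence' between identical distributions.

This non-negativity is a fundamental property: relative entropy cannot be negative because it measures how different Q is from P.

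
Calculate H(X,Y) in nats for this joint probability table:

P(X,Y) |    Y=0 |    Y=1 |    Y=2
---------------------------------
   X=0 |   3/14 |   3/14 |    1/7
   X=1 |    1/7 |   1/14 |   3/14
1.7348 nats

Joint entropy is H(X,Y) = -Σ_{x,y} p(x,y) log p(x,y).

Summing over all non-zero entries:
H(X,Y) = -[3/14·log_e(3/14) + 3/14·log_e(3/14) + 1/7·log_e(1/7) + 1/7·log_e(1/7) + 1/14·log_e(1/14) + 3/14·log_e(3/14)]
H(X,Y) = 1.7348 nats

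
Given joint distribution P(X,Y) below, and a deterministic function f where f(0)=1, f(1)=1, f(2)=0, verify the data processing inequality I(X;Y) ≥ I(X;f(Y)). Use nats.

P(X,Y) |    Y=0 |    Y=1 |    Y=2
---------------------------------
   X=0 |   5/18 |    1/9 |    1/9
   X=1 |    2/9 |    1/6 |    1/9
I(X;Y) = 0.0087, I(X;f(Y)) = 0.0000, inequality holds: 0.0087 ≥ 0.0000

Data Processing Inequality: For any Markov chain X → Y → Z, we have I(X;Y) ≥ I(X;Z).

Here Z = f(Y) is a deterministic function of Y, forming X → Y → Z.

Original I(X;Y) = 0.0087 nats

After applying f:
P(X,Z) where Z=f(Y):
- P(X,Z=0) = P(X,Y=2)
- P(X,Z=1) = P(X,Y=0) + P(X,Y=1)

I(X;Z) = I(X;f(Y)) = 0.0000 nats

Verification: 0.0087 ≥ 0.0000 ✓

Information cannot be created by processing; the function f can only lose information about X.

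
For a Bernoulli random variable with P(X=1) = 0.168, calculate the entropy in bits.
0.6531 bits

The binary entropy function is:
H(p) = -p log(p) - (1-p) log(1-p)

H(0.168) = -0.168 × log_2(0.168) - 0.832 × log_2(0.832)
H(0.168) = 0.6531 bits

Note: Binary entropy is maximized at p=0.5 (H=1 bit) and minimized at p=0 or p=1 (H=0).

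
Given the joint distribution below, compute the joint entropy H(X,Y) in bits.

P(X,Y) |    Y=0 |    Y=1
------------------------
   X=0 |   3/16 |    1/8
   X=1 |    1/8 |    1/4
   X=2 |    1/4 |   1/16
2.4528 bits

Joint entropy is H(X,Y) = -Σ_{x,y} p(x,y) log p(x,y).

Summing over all non-zero entries:
H(X,Y) = -[3/16·log_2(3/16) + 1/8·log_2(1/8) + 1/8·log_2(1/8) + 1/4·log_2(1/4) + 1/4·log_2(1/4) + 1/16·log_2(1/16)]
H(X,Y) = 2.4528 bits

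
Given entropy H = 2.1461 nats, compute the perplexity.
8.5514

Perplexity is e^H (or exp(H) for natural log).

H = 2.1461 nats
Perplexity = e^2.1461 = 8.5514

Interpretation: The model's uncertainty is equivalent to choosing uniformly among 8.6 options.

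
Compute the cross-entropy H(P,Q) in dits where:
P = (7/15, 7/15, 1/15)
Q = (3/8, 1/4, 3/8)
0.5081 dits

Cross-entropy: H(P,Q) = -Σ p(x) log q(x)

Alternatively: H(P,Q) = H(P) + D_KL(P||Q)
H(P) = 0.3873 dits
D_KL(P||Q) = 0.1208 dits

H(P,Q) = 0.3873 + 0.1208 = 0.5081 dits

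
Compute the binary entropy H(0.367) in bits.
0.9483 bits

The binary entropy function is:
H(p) = -p log(p) - (1-p) log(1-p)

H(0.367) = -0.367 × log_2(0.367) - 0.633 × log_2(0.633)
H(0.367) = 0.9483 bits

Note: Binary entropy is maximized at p=0.5 (H=1 bit) and minimized at p=0 or p=1 (H=0).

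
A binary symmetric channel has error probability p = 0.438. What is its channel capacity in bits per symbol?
0.0111 bits

For a binary symmetric channel (BSC) with error probability p:
Capacity C = 1 - H(p) bits per symbol

where H(p) = -p log₂(p) - (1-p) log₂(1-p) is the binary entropy function.

H(0.438) = 0.9889 bits
C = 1 - 0.9889 = 0.0111 bits per symbol

This means we can reliably transmit up to 0.0111 bits of information per channel use.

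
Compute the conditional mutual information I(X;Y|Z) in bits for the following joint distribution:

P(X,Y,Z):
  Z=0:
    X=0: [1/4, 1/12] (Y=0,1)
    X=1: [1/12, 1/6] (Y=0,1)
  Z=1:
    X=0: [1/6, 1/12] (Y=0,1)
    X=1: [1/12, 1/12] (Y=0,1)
0.0830 bits

Conditional mutual information: I(X;Y|Z) = H(X|Z) + H(Y|Z) - H(X,Y|Z)

H(Z) = 0.9799
H(X,Z) = 1.9591 → H(X|Z) = 0.9793
H(Y,Z) = 1.9591 → H(Y|Z) = 0.9793
H(X,Y,Z) = 2.8554 → H(X,Y|Z) = 1.8755

I(X;Y|Z) = 0.9793 + 0.9793 - 1.8755 = 0.0830 bits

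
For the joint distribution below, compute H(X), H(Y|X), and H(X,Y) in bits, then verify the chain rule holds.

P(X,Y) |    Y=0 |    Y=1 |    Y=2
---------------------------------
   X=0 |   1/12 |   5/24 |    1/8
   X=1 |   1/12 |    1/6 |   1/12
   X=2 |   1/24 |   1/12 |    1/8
H(X,Y) = 3.0383, H(X) = 1.5546, H(Y|X) = 1.4837 (all in bits)

Chain rule: H(X,Y) = H(X) + H(Y|X)

Left side — joint entropy directly:
H(X,Y) = -Σ p(x,y) log p(x,y) = 3.0383 bits

Right side — compute H(Y|X) from the conditional distributions:
P(X) = (5/12, 1/3, 1/4), so H(X) = 1.5546 bits
H(Y|X) = Σ_x P(X=x) · H(Y|X=x):
  P(Y|X=0) = (1/5, 1/2, 3/10), H(Y|X=0) = 1.4855, weight P(X=0) = 5/12
  P(Y|X=1) = (1/4, 1/2, 1/4), H(Y|X=1) = 1.5000, weight P(X=1) = 1/3
  P(Y|X=2) = (1/6, 1/3, 1/2), H(Y|X=2) = 1.4591, weight P(X=2) = 1/4
H(Y|X) = 1.4837 bits

H(X) + H(Y|X) = 1.5546 + 1.4837 = 3.0383 bits

Both sides equal 3.0383 bits. ✓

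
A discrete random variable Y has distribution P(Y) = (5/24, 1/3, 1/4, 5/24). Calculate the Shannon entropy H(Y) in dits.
0.5934 dits

Shannon entropy is H(X) = -Σ p(x) log p(x).

For P = (5/24, 1/3, 1/4, 5/24):
H = -5/24 × log_10(5/24) -1/3 × log_10(1/3) -1/4 × log_10(1/4) -5/24 × log_10(5/24)
H = 0.5934 dits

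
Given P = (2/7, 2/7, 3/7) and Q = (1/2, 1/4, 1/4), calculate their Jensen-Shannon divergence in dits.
0.0118 dits

Jensen-Shannon divergence is:
JSD(P||Q) = 0.5 × D_KL(P||M) + 0.5 × D_KL(Q||M)
where M = 0.5 × (P + Q) is the mixture distribution.

M = 0.5 × (2/7, 2/7, 3/7) + 0.5 × (1/2, 1/4, 1/4) = (11/28, 0.267857, 0.339286)

D_KL(P||M) = 0.0120 dits
D_KL(Q||M) = 0.0117 dits

JSD(P||Q) = 0.5 × 0.0120 + 0.5 × 0.0117 = 0.0118 dits

Unlike KL divergence, JSD is symmetric and bounded: 0 ≤ JSD ≤ log(2).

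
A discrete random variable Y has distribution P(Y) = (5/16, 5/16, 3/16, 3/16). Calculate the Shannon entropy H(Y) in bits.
1.9544 bits

Shannon entropy is H(X) = -Σ p(x) log p(x).

For P = (5/16, 5/16, 3/16, 3/16):
H = -5/16 × log_2(5/16) -5/16 × log_2(5/16) -3/16 × log_2(3/16) -3/16 × log_2(3/16)
H = 1.9544 bits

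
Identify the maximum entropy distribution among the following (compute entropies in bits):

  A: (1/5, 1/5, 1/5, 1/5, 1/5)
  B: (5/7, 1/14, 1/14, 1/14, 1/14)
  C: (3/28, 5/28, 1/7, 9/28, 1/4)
A

For a discrete distribution over n outcomes, entropy is maximized by the uniform distribution.

Computing entropies:
H(A) = 2.3219 bits
H(B) = 1.4345 bits
H(C) = 2.2165 bits

The uniform distribution (where all probabilities equal 1/5) achieves the maximum entropy of log_2(5) = 2.3219 bits.

Distribution A has the highest entropy.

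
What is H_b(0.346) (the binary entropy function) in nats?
0.6449 nats

The binary entropy function is:
H(p) = -p log(p) - (1-p) log(1-p)

H(0.346) = -0.346 × log_e(0.346) - 0.654 × log_e(0.654)
H(0.346) = 0.6449 nats

Note: Binary entropy is maximized at p=0.5 (H=1 bit) and minimized at p=0 or p=1 (H=0).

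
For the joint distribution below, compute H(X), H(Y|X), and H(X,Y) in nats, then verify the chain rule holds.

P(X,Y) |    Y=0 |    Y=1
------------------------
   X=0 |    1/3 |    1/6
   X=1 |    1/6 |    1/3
H(X,Y) = 1.3297, H(X) = 0.6931, H(Y|X) = 0.6365 (all in nats)

Chain rule: H(X,Y) = H(X) + H(Y|X)

Left side — joint entropy directly:
H(X,Y) = -Σ p(x,y) log p(x,y) = 1.3297 nats

Right side — compute H(Y|X) from the conditional distributions:
P(X) = (1/2, 1/2), so H(X) = 0.6931 nats
H(Y|X) = Σ_x P(X=x) · H(Y|X=x):
  P(Y|X=0) = (2/3, 1/3), H(Y|X=0) = 0.6365, weight P(X=0) = 1/2
  P(Y|X=1) = (1/3, 2/3), H(Y|X=1) = 0.6365, weight P(X=1) = 1/2
H(Y|X) = 0.6365 nats

H(X) + H(Y|X) = 0.6931 + 0.6365 = 1.3297 nats

Both sides equal 1.3297 nats. ✓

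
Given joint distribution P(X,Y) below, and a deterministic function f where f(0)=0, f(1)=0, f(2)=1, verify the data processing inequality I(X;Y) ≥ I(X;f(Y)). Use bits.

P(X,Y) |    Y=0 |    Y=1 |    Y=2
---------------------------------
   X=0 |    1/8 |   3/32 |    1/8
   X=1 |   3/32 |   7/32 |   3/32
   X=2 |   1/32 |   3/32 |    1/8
I(X;Y) = 0.0735, I(X;f(Y)) = 0.0367, inequality holds: 0.0735 ≥ 0.0367

Data Processing Inequality: For any Markov chain X → Y → Z, we have I(X;Y) ≥ I(X;Z).

Here Z = f(Y) is a deterministic function of Y, forming X → Y → Z.

Original I(X;Y) = 0.0735 bits

After applying f:
P(X,Z) where Z=f(Y):
- P(X,Z=0) = P(X,Y=0) + P(X,Y=1)
- P(X,Z=1) = P(X,Y=2)

I(X;Z) = I(X;f(Y)) = 0.0367 bits

Verification: 0.0735 ≥ 0.0367 ✓

Information cannot be created by processing; the function f can only lose information about X.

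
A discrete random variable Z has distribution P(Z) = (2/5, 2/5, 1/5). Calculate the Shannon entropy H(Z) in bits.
1.5219 bits

Shannon entropy is H(X) = -Σ p(x) log p(x).

For P = (2/5, 2/5, 1/5):
H = -2/5 × log_2(2/5) -2/5 × log_2(2/5) -1/5 × log_2(1/5)
H = 1.5219 bits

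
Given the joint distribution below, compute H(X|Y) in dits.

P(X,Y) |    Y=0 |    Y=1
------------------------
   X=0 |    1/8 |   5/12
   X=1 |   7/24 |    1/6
0.2621 dits

Using the chain rule: H(X|Y) = H(X,Y) - H(Y)

First, compute H(X,Y) = 0.5571 dits

Marginal P(Y) = (5/12, 7/12)
H(Y) = 0.2950 dits

H(X|Y) = H(X,Y) - H(Y) = 0.5571 - 0.2950 = 0.2621 dits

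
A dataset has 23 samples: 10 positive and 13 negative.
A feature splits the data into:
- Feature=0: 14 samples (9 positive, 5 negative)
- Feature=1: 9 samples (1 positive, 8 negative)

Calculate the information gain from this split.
0.2184 bits

Information Gain = H(Y) - H(Y|Feature)

Before split:
P(positive) = 10/23 = 0.4348
H(Y) = 0.9877 bits

After split:
Feature=0: H = 0.9403 bits (weight = 14/23)
Feature=1: H = 0.5033 bits (weight = 9/23)
H(Y|Feature) = (14/23)×0.9403 + (9/23)×0.5033 = 0.7693 bits

Information Gain = 0.9877 - 0.7693 = 0.2184 bits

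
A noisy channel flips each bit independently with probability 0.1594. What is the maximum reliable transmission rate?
0.3671 bits

For a binary symmetric channel (BSC) with error probability p:
Capacity C = 1 - H(p) bits per symbol

where H(p) = -p log₂(p) - (1-p) log₂(1-p) is the binary entropy function.

H(0.1594) = 0.6329 bits
C = 1 - 0.6329 = 0.3671 bits per symbol

This means we can reliably transmit up to 0.3671 bits of information per channel use.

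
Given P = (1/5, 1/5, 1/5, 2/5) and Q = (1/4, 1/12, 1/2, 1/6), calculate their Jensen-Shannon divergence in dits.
0.0311 dits

Jensen-Shannon divergence is:
JSD(P||Q) = 0.5 × D_KL(P||M) + 0.5 × D_KL(Q||M)
where M = 0.5 × (P + Q) is the mixture distribution.

M = 0.5 × (1/5, 1/5, 1/5, 2/5) + 0.5 × (1/4, 1/12, 1/2, 1/6) = (9/40, 0.141667, 7/20, 0.283333)

D_KL(P||M) = 0.0310 dits
D_KL(Q||M) = 0.0313 dits

JSD(P||Q) = 0.5 × 0.0310 + 0.5 × 0.0313 = 0.0311 dits

Unlike KL divergence, JSD is symmetric and bounded: 0 ≤ JSD ≤ log(2).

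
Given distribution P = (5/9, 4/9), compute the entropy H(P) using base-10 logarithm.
0.2983 dits

Shannon entropy is H(X) = -Σ p(x) log p(x).

For P = (5/9, 4/9):
H = -5/9 × log_10(5/9) -4/9 × log_10(4/9)
H = 0.2983 dits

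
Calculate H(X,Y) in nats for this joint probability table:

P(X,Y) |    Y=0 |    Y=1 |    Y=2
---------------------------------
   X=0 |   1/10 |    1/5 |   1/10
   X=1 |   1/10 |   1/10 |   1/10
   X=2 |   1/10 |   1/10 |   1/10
2.1640 nats

Joint entropy is H(X,Y) = -Σ_{x,y} p(x,y) log p(x,y).

Summing over all non-zero entries:
H(X,Y) = -[1/10·log_e(1/10) + 1/5·log_e(1/5) + 1/10·log_e(1/10) + 1/10·log_e(1/10) + 1/10·log_e(1/10) + 1/10·log_e(1/10) + 1/10·log_e(1/10) + 1/10·log_e(1/10) + 1/10·log_e(1/10)]
H(X,Y) = 2.1640 nats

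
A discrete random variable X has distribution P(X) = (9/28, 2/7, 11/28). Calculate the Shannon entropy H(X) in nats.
1.0898 nats

Shannon entropy is H(X) = -Σ p(x) log p(x).

For P = (9/28, 2/7, 11/28):
H = -9/28 × log_e(9/28) -2/7 × log_e(2/7) -11/28 × log_e(11/28)
H = 1.0898 nats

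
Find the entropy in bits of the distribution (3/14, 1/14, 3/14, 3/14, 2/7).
2.2170 bits

Shannon entropy is H(X) = -Σ p(x) log p(x).

For P = (3/14, 1/14, 3/14, 3/14, 2/7):
H = -3/14 × log_2(3/14) -1/14 × log_2(1/14) -3/14 × log_2(3/14) -3/14 × log_2(3/14) -2/7 × log_2(2/7)
H = 2.2170 bits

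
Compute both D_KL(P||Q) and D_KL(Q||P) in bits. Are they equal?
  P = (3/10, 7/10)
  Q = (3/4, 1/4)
D_KL(P||Q) = 0.6432, D_KL(Q||P) = 0.6201

KL divergence is not symmetric: D_KL(P||Q) ≠ D_KL(Q||P) in general.

D_KL(P||Q) = 0.6432 bits
D_KL(Q||P) = 0.6201 bits

No, they are not equal!

This asymmetry is why KL divergence is not a true distance metric.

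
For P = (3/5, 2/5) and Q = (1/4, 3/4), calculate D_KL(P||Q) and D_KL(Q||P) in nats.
D_KL(P||Q) = 0.2738, D_KL(Q||P) = 0.2526

KL divergence is not symmetric: D_KL(P||Q) ≠ D_KL(Q||P) in general.

D_KL(P||Q) = 0.2738 nats
D_KL(Q||P) = 0.2526 nats

No, they are not equal!

This asymmetry is why KL divergence is not a true distance metric.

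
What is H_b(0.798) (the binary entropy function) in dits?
0.2185 dits

The binary entropy function is:
H(p) = -p log(p) - (1-p) log(1-p)

H(0.798) = -0.798 × log_10(0.798) - 0.202 × log_10(0.202)
H(0.798) = 0.2185 dits

Note: Binary entropy is maximized at p=0.5 (H=1 bit) and minimized at p=0 or p=1 (H=0).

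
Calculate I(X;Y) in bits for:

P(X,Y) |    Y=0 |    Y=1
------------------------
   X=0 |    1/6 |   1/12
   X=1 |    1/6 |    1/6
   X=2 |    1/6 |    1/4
0.0325 bits

Mutual information: I(X;Y) = H(X) + H(Y) - H(X,Y)

Marginals:
P(X) = (1/4, 1/3, 5/12), H(X) = 1.5546 bits
P(Y) = (1/2, 1/2), H(Y) = 1.0000 bits

Joint entropy: H(X,Y) = 2.5221 bits

I(X;Y) = 1.5546 + 1.0000 - 2.5221 = 0.0325 bits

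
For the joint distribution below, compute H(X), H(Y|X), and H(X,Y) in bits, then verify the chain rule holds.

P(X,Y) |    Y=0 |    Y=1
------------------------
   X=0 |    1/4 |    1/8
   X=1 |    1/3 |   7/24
H(X,Y) = 1.9218, H(X) = 0.9544, H(Y|X) = 0.9674 (all in bits)

Chain rule: H(X,Y) = H(X) + H(Y|X)

Left side — joint entropy directly:
H(X,Y) = -Σ p(x,y) log p(x,y) = 1.9218 bits

Right side — compute H(Y|X) from the conditional distributions:
P(X) = (3/8, 5/8), so H(X) = 0.9544 bits
H(Y|X) = Σ_x P(X=x) · H(Y|X=x):
  P(Y|X=0) = (2/3, 1/3), H(Y|X=0) = 0.9183, weight P(X=0) = 3/8
  P(Y|X=1) = (8/15, 7/15), H(Y|X=1) = 0.9968, weight P(X=1) = 5/8
H(Y|X) = 0.9674 bits

H(X) + H(Y|X) = 0.9544 + 0.9674 = 1.9218 bits

Both sides equal 1.9218 bits. ✓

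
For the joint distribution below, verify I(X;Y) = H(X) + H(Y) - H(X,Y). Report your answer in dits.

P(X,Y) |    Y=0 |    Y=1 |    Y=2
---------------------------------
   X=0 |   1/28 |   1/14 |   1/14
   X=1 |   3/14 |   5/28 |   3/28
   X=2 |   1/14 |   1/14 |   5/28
I(X;Y) = 0.0255 dits

Mutual information has multiple equivalent forms:
- I(X;Y) = H(X) - H(X|Y)
- I(X;Y) = H(Y) - H(Y|X)
- I(X;Y) = H(X) + H(Y) - H(X,Y)

Computing all quantities:
H(X) = 0.4426, H(Y) = 0.4766, H(X,Y) = 0.8937
H(X|Y) = 0.4171, H(Y|X) = 0.4511

Verification:
H(X) - H(X|Y) = 0.4426 - 0.4171 = 0.0255
H(Y) - H(Y|X) = 0.4766 - 0.4511 = 0.0255
H(X) + H(Y) - H(X,Y) = 0.4426 + 0.4766 - 0.8937 = 0.0255

All forms give I(X;Y) = 0.0255 dits. ✓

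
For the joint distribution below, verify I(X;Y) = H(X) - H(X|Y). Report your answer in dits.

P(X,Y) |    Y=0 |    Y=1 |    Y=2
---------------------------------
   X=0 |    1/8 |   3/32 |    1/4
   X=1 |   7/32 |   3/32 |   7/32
I(X;Y) = 0.0052 dits

Mutual information has multiple equivalent forms:
- I(X;Y) = H(X) - H(X|Y)
- I(X;Y) = H(Y) - H(Y|X)
- I(X;Y) = H(X) + H(Y) - H(X,Y)

Computing all quantities:
H(X) = 0.3002, H(Y) = 0.4500, H(X,Y) = 0.7449
H(X|Y) = 0.2950, H(Y|X) = 0.4447

Verification:
H(X) - H(X|Y) = 0.3002 - 0.2950 = 0.0052
H(Y) - H(Y|X) = 0.4500 - 0.4447 = 0.0052
H(X) + H(Y) - H(X,Y) = 0.3002 + 0.4500 - 0.7449 = 0.0052

All forms give I(X;Y) = 0.0052 dits. ✓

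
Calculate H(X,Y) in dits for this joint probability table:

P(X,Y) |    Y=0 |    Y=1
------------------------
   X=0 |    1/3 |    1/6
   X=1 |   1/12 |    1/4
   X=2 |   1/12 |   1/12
0.7090 dits

Joint entropy is H(X,Y) = -Σ_{x,y} p(x,y) log p(x,y).

Summing over all non-zero entries:
H(X,Y) = -[1/3·log_10(1/3) + 1/6·log_10(1/6) + 1/12·log_10(1/12) + 1/4·log_10(1/4) + 1/12·log_10(1/12) + 1/12·log_10(1/12)]
H(X,Y) = 0.7090 dits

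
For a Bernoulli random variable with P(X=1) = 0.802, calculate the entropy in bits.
0.7179 bits

The binary entropy function is:
H(p) = -p log(p) - (1-p) log(1-p)

H(0.802) = -0.802 × log_2(0.802) - 0.198 × log_2(0.198)
H(0.802) = 0.7179 bits

Note: Binary entropy is maximized at p=0.5 (H=1 bit) and minimized at p=0 or p=1 (H=0).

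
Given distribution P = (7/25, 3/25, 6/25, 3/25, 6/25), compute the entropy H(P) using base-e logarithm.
1.5503 nats

Shannon entropy is H(X) = -Σ p(x) log p(x).

For P = (7/25, 3/25, 6/25, 3/25, 6/25):
H = -7/25 × log_e(7/25) -3/25 × log_e(3/25) -6/25 × log_e(6/25) -3/25 × log_e(3/25) -6/25 × log_e(6/25)
H = 1.5503 nats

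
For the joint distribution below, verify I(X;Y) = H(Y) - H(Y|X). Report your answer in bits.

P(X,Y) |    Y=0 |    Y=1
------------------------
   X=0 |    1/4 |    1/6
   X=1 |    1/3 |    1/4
I(X;Y) = 0.0006 bits

Mutual information has multiple equivalent forms:
- I(X;Y) = H(X) - H(X|Y)
- I(X;Y) = H(Y) - H(Y|X)
- I(X;Y) = H(X) + H(Y) - H(X,Y)

Computing all quantities:
H(X) = 0.9799, H(Y) = 0.9799, H(X,Y) = 1.9591
H(X|Y) = 0.9793, H(Y|X) = 0.9793

Verification:
H(X) - H(X|Y) = 0.9799 - 0.9793 = 0.0006
H(Y) - H(Y|X) = 0.9799 - 0.9793 = 0.0006
H(X) + H(Y) - H(X,Y) = 0.9799 + 0.9799 - 1.9591 = 0.0006

All forms give I(X;Y) = 0.0006 bits. ✓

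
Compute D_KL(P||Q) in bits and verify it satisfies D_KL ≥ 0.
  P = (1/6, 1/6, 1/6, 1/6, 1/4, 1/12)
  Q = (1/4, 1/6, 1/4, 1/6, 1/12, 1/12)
0.2013 bits

KL divergence satisfies the Gibbs inequality: D_KL(P||Q) ≥ 0 for all distributions P, Q.

D_KL(P||Q) = Σ p(x) log(p(x)/q(x))
Term by term:
  x=0: 1/6 × log_2[(1/6)/(1/4)] = -0.0975
  x=1: 1/6 × log_2[(1/6)/(1/6)] = 0.0000
  x=2: 1/6 × log_2[(1/6)/(1/4)] = -0.0975
  x=3: 1/6 × log_2[(1/6)/(1/6)] = 0.0000
  x=4: 1/4 × log_2[(1/4)/(1/12)] = 0.3962
  x=5: 1/12 × log_2[(1/12)/(1/12)] = 0.0000
D_KL(P||Q) = 0.2013 bits

D_KL(P||Q) = 0.2013 ≥ 0 ✓

This non-negativity is a fundamental property: relative entropy cannot be negative because it measures how different Q is from P.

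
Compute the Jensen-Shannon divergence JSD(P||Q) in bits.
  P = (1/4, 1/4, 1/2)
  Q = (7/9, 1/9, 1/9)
0.2189 bits

Jensen-Shannon divergence is:
JSD(P||Q) = 0.5 × D_KL(P||M) + 0.5 × D_KL(Q||M)
where M = 0.5 × (P + Q) is the mixture distribution.

M = 0.5 × (1/4, 1/4, 1/2) + 0.5 × (7/9, 1/9, 1/9) = (0.513889, 0.180556, 11/36)

D_KL(P||M) = 0.2127 bits
D_KL(Q||M) = 0.2250 bits

JSD(P||Q) = 0.5 × 0.2127 + 0.5 × 0.2250 = 0.2189 bits

Unlike KL divergence, JSD is symmetric and bounded: 0 ≤ JSD ≤ log(2).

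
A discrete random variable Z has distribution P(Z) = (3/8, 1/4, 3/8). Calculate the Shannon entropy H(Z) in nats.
1.0822 nats

Shannon entropy is H(X) = -Σ p(x) log p(x).

For P = (3/8, 1/4, 3/8):
H = -3/8 × log_e(3/8) -1/4 × log_e(1/4) -3/8 × log_e(3/8)
H = 1.0822 nats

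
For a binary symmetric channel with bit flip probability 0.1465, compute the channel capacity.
0.3990 bits

For a binary symmetric channel (BSC) with error probability p:
Capacity C = 1 - H(p) bits per symbol

where H(p) = -p log₂(p) - (1-p) log₂(1-p) is the binary entropy function.

H(0.1465) = 0.6010 bits
C = 1 - 0.6010 = 0.3990 bits per symbol

This means we can reliably transmit up to 0.3990 bits of information per channel use.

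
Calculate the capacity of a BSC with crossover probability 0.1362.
0.4258 bits

For a binary symmetric channel (BSC) with error probability p:
Capacity C = 1 - H(p) bits per symbol

where H(p) = -p log₂(p) - (1-p) log₂(1-p) is the binary entropy function.

H(0.1362) = 0.5742 bits
C = 1 - 0.5742 = 0.4258 bits per symbol

This means we can reliably transmit up to 0.4258 bits of information per channel use.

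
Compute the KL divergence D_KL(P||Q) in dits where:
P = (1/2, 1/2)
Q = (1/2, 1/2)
0.0000 dits

KL divergence: D_KL(P||Q) = Σ p(x) log(p(x)/q(x))

Computing term by term:
  x=0: 1/2 × log_10[(1/2)/(1/2)] = 1/2 × 0.0000 = 0.0000
  x=1: 1/2 × log_10[(1/2)/(1/2)] = 1/2 × 0.0000 = 0.0000

D_KL(P||Q) = 0.0000 dits

Note: KL divergence is always non-negative and equals 0 iff P = Q.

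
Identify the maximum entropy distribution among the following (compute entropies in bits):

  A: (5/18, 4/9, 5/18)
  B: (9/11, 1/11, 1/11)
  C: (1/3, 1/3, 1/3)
C

For a discrete distribution over n outcomes, entropy is maximized by the uniform distribution.

Computing entropies:
H(A) = 1.5466 bits
H(B) = 0.8659 bits
H(C) = 1.5850 bits

The uniform distribution (where all probabilities equal 1/3) achieves the maximum entropy of log_2(3) = 1.5850 bits.

Distribution C has the highest entropy.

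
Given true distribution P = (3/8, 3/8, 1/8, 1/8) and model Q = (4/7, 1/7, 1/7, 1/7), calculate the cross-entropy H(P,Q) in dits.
0.6193 dits

Cross-entropy: H(P,Q) = -Σ p(x) log q(x)

Alternatively: H(P,Q) = H(P) + D_KL(P||Q)
H(P) = 0.5452 dits
D_KL(P||Q) = 0.0741 dits

H(P,Q) = 0.5452 + 0.0741 = 0.6193 dits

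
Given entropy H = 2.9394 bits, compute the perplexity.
7.6709

Perplexity is 2^H (or exp(H) for natural log).

H = 2.9394 bits
Perplexity = 2^2.9394 = 7.6709

Interpretation: The model's uncertainty is equivalent to choosing uniformly among 7.7 options.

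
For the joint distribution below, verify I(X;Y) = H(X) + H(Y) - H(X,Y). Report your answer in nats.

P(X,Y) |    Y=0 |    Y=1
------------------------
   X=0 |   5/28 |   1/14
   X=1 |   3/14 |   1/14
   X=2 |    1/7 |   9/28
I(X;Y) = 0.0938 nats

Mutual information has multiple equivalent forms:
- I(X;Y) = H(X) - H(X|Y)
- I(X;Y) = H(Y) - H(Y|X)
- I(X;Y) = H(X) + H(Y) - H(X,Y)

Computing all quantities:
H(X) = 1.0607, H(Y) = 0.6906, H(X,Y) = 1.6575
H(X|Y) = 0.9669, H(Y|X) = 0.5968

Verification:
H(X) - H(X|Y) = 1.0607 - 0.9669 = 0.0938
H(Y) - H(Y|X) = 0.6906 - 0.5968 = 0.0938
H(X) + H(Y) - H(X,Y) = 1.0607 + 0.6906 - 1.6575 = 0.0938

All forms give I(X;Y) = 0.0938 nats. ✓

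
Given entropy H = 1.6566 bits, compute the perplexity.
3.1527

Perplexity is 2^H (or exp(H) for natural log).

H = 1.6566 bits
Perplexity = 2^1.6566 = 3.1527

Interpretation: The model's uncertainty is equivalent to choosing uniformly among 3.2 options.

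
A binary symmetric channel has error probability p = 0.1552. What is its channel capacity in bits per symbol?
0.3773 bits

For a binary symmetric channel (BSC) with error probability p:
Capacity C = 1 - H(p) bits per symbol

where H(p) = -p log₂(p) - (1-p) log₂(1-p) is the binary entropy function.

H(0.1552) = 0.6227 bits
C = 1 - 0.6227 = 0.3773 bits per symbol

This means we can reliably transmit up to 0.3773 bits of information per channel use.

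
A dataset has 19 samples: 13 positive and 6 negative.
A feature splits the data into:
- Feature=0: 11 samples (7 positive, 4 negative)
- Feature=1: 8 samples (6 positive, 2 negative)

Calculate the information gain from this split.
0.0107 bits

Information Gain = H(Y) - H(Y|Feature)

Before split:
P(positive) = 13/19 = 0.6842
H(Y) = 0.8997 bits

After split:
Feature=0: H = 0.9457 bits (weight = 11/19)
Feature=1: H = 0.8113 bits (weight = 8/19)
H(Y|Feature) = (11/19)×0.9457 + (8/19)×0.8113 = 0.8891 bits

Information Gain = 0.8997 - 0.8891 = 0.0107 bits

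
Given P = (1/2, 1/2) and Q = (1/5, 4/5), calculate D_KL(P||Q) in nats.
0.2231 nats

KL divergence: D_KL(P||Q) = Σ p(x) log(p(x)/q(x))

Computing term by term:
  x=0: 1/2 × log_e[(1/2)/(1/5)] = 1/2 × 0.9163 = 0.4581
  x=1: 1/2 × log_e[(1/2)/(4/5)] = 1/2 × -0.4700 = -0.2350

D_KL(P||Q) = 0.2231 nats

Note: KL divergence is always non-negative and equals 0 iff P = Q.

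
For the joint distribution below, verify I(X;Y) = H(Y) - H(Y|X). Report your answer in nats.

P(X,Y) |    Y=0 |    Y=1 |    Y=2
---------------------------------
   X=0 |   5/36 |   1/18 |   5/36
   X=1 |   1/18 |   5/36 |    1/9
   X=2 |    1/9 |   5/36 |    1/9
I(X;Y) = 0.0423 nats

Mutual information has multiple equivalent forms:
- I(X;Y) = H(X) - H(X|Y)
- I(X;Y) = H(Y) - H(Y|X)
- I(X;Y) = H(X) + H(Y) - H(X,Y)

Computing all quantities:
H(X) = 1.0963, H(Y) = 1.0963, H(X,Y) = 2.1503
H(X|Y) = 1.0540, H(Y|X) = 1.0540

Verification:
H(X) - H(X|Y) = 1.0963 - 1.0540 = 0.0423
H(Y) - H(Y|X) = 1.0963 - 1.0540 = 0.0423
H(X) + H(Y) - H(X,Y) = 1.0963 + 1.0963 - 2.1503 = 0.0423

All forms give I(X;Y) = 0.0423 nats. ✓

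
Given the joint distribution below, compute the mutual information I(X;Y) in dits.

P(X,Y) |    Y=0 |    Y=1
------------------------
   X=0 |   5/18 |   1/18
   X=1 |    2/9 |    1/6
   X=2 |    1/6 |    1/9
0.0147 dits

Mutual information: I(X;Y) = H(X) + H(Y) - H(X,Y)

Marginals:
P(X) = (1/3, 7/18, 5/18), H(X) = 0.4731 dits
P(Y) = (2/3, 1/3), H(Y) = 0.2764 dits

Joint entropy: H(X,Y) = 0.7348 dits

I(X;Y) = 0.4731 + 0.2764 - 0.7348 = 0.0147 dits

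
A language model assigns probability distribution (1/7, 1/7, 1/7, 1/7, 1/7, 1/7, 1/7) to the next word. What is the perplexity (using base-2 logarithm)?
7.0000

Perplexity is 2^H (or exp(H) for natural log).

First, H = -Σ p log p = 2.8074 bits
Perplexity = 2^2.8074 = 7.0000

Interpretation: The model's uncertainty is equivalent to choosing uniformly among 7.0 options.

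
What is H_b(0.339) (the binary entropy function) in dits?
0.2781 dits

The binary entropy function is:
H(p) = -p log(p) - (1-p) log(1-p)

H(0.339) = -0.339 × log_10(0.339) - 0.661 × log_10(0.661)
H(0.339) = 0.2781 dits

Note: Binary entropy is maximized at p=0.5 (H=1 bit) and minimized at p=0 or p=1 (H=0).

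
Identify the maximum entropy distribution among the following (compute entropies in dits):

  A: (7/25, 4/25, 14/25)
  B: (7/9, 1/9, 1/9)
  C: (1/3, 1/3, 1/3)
C

For a discrete distribution over n outcomes, entropy is maximized by the uniform distribution.

Computing entropies:
H(A) = 0.4232 dits
H(B) = 0.2969 dits
H(C) = 0.4771 dits

The uniform distribution (where all probabilities equal 1/3) achieves the maximum entropy of log_10(3) = 0.4771 dits.

Distribution C has the highest entropy.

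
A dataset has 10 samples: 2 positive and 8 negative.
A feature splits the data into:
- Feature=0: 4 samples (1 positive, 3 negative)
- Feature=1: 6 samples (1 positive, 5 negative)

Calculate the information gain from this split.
0.0074 bits

Information Gain = H(Y) - H(Y|Feature)

Before split:
P(positive) = 2/10 = 0.2000
H(Y) = 0.7219 bits

After split:
Feature=0: H = 0.8113 bits (weight = 4/10)
Feature=1: H = 0.6500 bits (weight = 6/10)
H(Y|Feature) = (4/10)×0.8113 + (6/10)×0.6500 = 0.7145 bits

Information Gain = 0.7219 - 0.7145 = 0.0074 bits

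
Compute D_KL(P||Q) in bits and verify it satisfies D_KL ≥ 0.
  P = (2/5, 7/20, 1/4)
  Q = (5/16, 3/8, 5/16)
0.0271 bits

KL divergence satisfies the Gibbs inequality: D_KL(P||Q) ≥ 0 for all distributions P, Q.

D_KL(P||Q) = Σ p(x) log(p(x)/q(x))
Term by term:
  x=0: 2/5 × log_2[(2/5)/(5/16)] = 0.1425
  x=1: 7/20 × log_2[(7/20)/(3/8)] = -0.0348
  x=2: 1/4 × log_2[(1/4)/(5/16)] = -0.0805
D_KL(P||Q) = 0.0271 bits

D_KL(P||Q) = 0.0271 ≥ 0 ✓

This non-negativity is a fundamental property: relative entropy cannot be negative because it measures how different Q is from P.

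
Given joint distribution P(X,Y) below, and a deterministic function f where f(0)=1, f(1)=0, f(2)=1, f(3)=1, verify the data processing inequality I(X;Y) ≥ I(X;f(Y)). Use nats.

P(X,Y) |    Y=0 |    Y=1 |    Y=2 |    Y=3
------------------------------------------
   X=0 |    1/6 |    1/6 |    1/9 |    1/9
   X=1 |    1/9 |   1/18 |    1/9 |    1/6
I(X;Y) = 0.0341, I(X;f(Y)) = 0.0229, inequality holds: 0.0341 ≥ 0.0229

Data Processing Inequality: For any Markov chain X → Y → Z, we have I(X;Y) ≥ I(X;Z).

Here Z = f(Y) is a deterministic function of Y, forming X → Y → Z.

Original I(X;Y) = 0.0341 nats

After applying f:
P(X,Z) where Z=f(Y):
- P(X,Z=0) = P(X,Y=1)
- P(X,Z=1) = P(X,Y=0) + P(X,Y=2) + P(X,Y=3)

I(X;Z) = I(X;f(Y)) = 0.0229 nats

Verification: 0.0341 ≥ 0.0229 ✓

Information cannot be created by processing; the function f can only lose information about X.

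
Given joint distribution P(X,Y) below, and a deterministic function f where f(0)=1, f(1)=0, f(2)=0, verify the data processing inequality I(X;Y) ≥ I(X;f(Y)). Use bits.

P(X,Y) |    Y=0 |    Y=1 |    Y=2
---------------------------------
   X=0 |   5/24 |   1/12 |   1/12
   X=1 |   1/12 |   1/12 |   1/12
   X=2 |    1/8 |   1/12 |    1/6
I(X;Y) = 0.0461, I(X;f(Y)) = 0.0343, inequality holds: 0.0461 ≥ 0.0343

Data Processing Inequality: For any Markov chain X → Y → Z, we have I(X;Y) ≥ I(X;Z).

Here Z = f(Y) is a deterministic function of Y, forming X → Y → Z.

Original I(X;Y) = 0.0461 bits

After applying f:
P(X,Z) where Z=f(Y):
- P(X,Z=0) = P(X,Y=1) + P(X,Y=2)
- P(X,Z=1) = P(X,Y=0)

I(X;Z) = I(X;f(Y)) = 0.0343 bits

Verification: 0.0461 ≥ 0.0343 ✓

Information cannot be created by processing; the function f can only lose information about X.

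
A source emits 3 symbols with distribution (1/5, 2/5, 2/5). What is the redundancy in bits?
0.0630 bits

Redundancy measures how far a source is from maximum entropy:
R = H_max - H(X)

Maximum entropy for 3 symbols: H_max = log_2(3) = 1.5850 bits
Actual entropy: H(X) = 1.5219 bits
Redundancy: R = 1.5850 - 1.5219 = 0.0630 bits

This redundancy represents potential for compression: the source could be compressed by 0.0630 bits per symbol.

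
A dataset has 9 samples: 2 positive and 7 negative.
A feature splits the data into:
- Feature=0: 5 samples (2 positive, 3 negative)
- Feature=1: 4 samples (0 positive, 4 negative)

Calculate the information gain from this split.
0.2248 bits

Information Gain = H(Y) - H(Y|Feature)

Before split:
P(positive) = 2/9 = 0.2222
H(Y) = 0.7642 bits

After split:
Feature=0: H = 0.9710 bits (weight = 5/9)
Feature=1: H = 0.0000 bits (weight = 4/9)
H(Y|Feature) = (5/9)×0.9710 + (4/9)×0.0000 = 0.5394 bits

Information Gain = 0.7642 - 0.5394 = 0.2248 bits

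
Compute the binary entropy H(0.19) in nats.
0.4862 nats

The binary entropy function is:
H(p) = -p log(p) - (1-p) log(1-p)

H(0.19) = -0.19 × log_e(0.19) - 0.81 × log_e(0.81)
H(0.19) = 0.4862 nats

Note: Binary entropy is maximized at p=0.5 (H=1 bit) and minimized at p=0 or p=1 (H=0).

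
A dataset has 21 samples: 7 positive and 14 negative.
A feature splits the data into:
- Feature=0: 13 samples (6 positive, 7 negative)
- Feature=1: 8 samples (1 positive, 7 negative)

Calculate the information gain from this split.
0.0948 bits

Information Gain = H(Y) - H(Y|Feature)

Before split:
P(positive) = 7/21 = 0.3333
H(Y) = 0.9183 bits

After split:
Feature=0: H = 0.9957 bits (weight = 13/21)
Feature=1: H = 0.5436 bits (weight = 8/21)
H(Y|Feature) = (13/21)×0.9957 + (8/21)×0.5436 = 0.8235 bits

Information Gain = 0.9183 - 0.8235 = 0.0948 bits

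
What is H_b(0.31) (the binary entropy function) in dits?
0.2689 dits

The binary entropy function is:
H(p) = -p log(p) - (1-p) log(1-p)

H(0.31) = -0.31 × log_10(0.31) - 0.69 × log_10(0.69)
H(0.31) = 0.2689 dits

Note: Binary entropy is maximized at p=0.5 (H=1 bit) and minimized at p=0 or p=1 (H=0).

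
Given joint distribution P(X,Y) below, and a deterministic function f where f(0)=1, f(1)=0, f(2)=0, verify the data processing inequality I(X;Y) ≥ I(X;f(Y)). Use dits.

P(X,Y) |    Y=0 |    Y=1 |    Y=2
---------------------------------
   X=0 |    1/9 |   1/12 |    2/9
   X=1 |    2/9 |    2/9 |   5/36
I(X;Y) = 0.0206, I(X;f(Y)) = 0.0031, inequality holds: 0.0206 ≥ 0.0031

Data Processing Inequality: For any Markov chain X → Y → Z, we have I(X;Y) ≥ I(X;Z).

Here Z = f(Y) is a deterministic function of Y, forming X → Y → Z.

Original I(X;Y) = 0.0206 dits

After applying f:
P(X,Z) where Z=f(Y):
- P(X,Z=0) = P(X,Y=1) + P(X,Y=2)
- P(X,Z=1) = P(X,Y=0)

I(X;Z) = I(X;f(Y)) = 0.0031 dits

Verification: 0.0206 ≥ 0.0031 ✓

Information cannot be created by processing; the function f can only lose information about X.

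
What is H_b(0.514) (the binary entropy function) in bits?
0.9994 bits

The binary entropy function is:
H(p) = -p log(p) - (1-p) log(1-p)

H(0.514) = -0.514 × log_2(0.514) - 0.486 × log_2(0.486)
H(0.514) = 0.9994 bits

Note: Binary entropy is maximized at p=0.5 (H=1 bit) and minimized at p=0 or p=1 (H=0).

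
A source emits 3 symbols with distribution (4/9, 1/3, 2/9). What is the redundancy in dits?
0.0164 dits

Redundancy measures how far a source is from maximum entropy:
R = H_max - H(X)

Maximum entropy for 3 symbols: H_max = log_10(3) = 0.4771 dits
Actual entropy: H(X) = 0.4607 dits
Redundancy: R = 0.4771 - 0.4607 = 0.0164 dits

This redundancy represents potential for compression: the source could be compressed by 0.0164 dits per symbol.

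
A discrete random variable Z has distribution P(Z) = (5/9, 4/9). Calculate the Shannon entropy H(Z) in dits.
0.2983 dits

Shannon entropy is H(X) = -Σ p(x) log p(x).

For P = (5/9, 4/9):
H = -5/9 × log_10(5/9) -4/9 × log_10(4/9)
H = 0.2983 dits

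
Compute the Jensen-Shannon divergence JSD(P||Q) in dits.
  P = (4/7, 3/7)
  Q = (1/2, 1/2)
0.0011 dits

Jensen-Shannon divergence is:
JSD(P||Q) = 0.5 × D_KL(P||M) + 0.5 × D_KL(Q||M)
where M = 0.5 × (P + Q) is the mixture distribution.

M = 0.5 × (4/7, 3/7) + 0.5 × (1/2, 1/2) = (15/28, 13/28)

D_KL(P||M) = 0.0011 dits
D_KL(Q||M) = 0.0011 dits

JSD(P||Q) = 0.5 × 0.0011 + 0.5 × 0.0011 = 0.0011 dits

Unlike KL divergence, JSD is symmetric and bounded: 0 ≤ JSD ≤ log(2).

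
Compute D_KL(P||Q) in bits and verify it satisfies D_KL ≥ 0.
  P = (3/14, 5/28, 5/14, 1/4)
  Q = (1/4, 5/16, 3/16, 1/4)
0.1402 bits

KL divergence satisfies the Gibbs inequality: D_KL(P||Q) ≥ 0 for all distributions P, Q.

D_KL(P||Q) = Σ p(x) log(p(x)/q(x))
Term by term:
  x=0: 3/14 × log_2[(3/14)/(1/4)] = -0.0477
  x=1: 5/28 × log_2[(5/28)/(5/16)] = -0.1442
  x=2: 5/14 × log_2[(5/14)/(3/16)] = 0.3320
  x=3: 1/4 × log_2[(1/4)/(1/4)] = 0.0000
D_KL(P||Q) = 0.1402 bits

D_KL(P||Q) = 0.1402 ≥ 0 ✓

This non-negativity is a fundamental property: relative entropy cannot be negative because it measures how different Q is from P.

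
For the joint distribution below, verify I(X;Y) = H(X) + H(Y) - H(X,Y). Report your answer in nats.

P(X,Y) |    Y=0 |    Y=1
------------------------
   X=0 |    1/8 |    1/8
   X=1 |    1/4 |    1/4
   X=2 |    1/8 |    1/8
I(X;Y) = 0.0000 nats

Mutual information has multiple equivalent forms:
- I(X;Y) = H(X) - H(X|Y)
- I(X;Y) = H(Y) - H(Y|X)
- I(X;Y) = H(X) + H(Y) - H(X,Y)

Computing all quantities:
H(X) = 1.0397, H(Y) = 0.6931, H(X,Y) = 1.7329
H(X|Y) = 1.0397, H(Y|X) = 0.6931

Verification:
H(X) - H(X|Y) = 1.0397 - 1.0397 = 0.0000
H(Y) - H(Y|X) = 0.6931 - 0.6931 = 0.0000
H(X) + H(Y) - H(X,Y) = 1.0397 + 0.6931 - 1.7329 = 0.0000

All forms give I(X;Y) = 0.0000 nats. ✓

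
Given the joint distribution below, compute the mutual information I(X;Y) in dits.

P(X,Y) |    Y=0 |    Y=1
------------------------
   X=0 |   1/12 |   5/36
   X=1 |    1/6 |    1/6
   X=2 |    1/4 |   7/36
0.0046 dits

Mutual information: I(X;Y) = H(X) + H(Y) - H(X,Y)

Marginals:
P(X) = (2/9, 1/3, 4/9), H(X) = 0.4607 dits
P(Y) = (1/2, 1/2), H(Y) = 0.3010 dits

Joint entropy: H(X,Y) = 0.7572 dits

I(X;Y) = 0.4607 + 0.3010 - 0.7572 = 0.0046 dits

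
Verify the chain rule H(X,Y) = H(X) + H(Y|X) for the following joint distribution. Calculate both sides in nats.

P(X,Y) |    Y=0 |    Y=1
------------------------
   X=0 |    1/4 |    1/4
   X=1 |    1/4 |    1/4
H(X,Y) = 1.3863, H(X) = 0.6931, H(Y|X) = 0.6931 (all in nats)

Chain rule: H(X,Y) = H(X) + H(Y|X)

Left side — joint entropy directly:
H(X,Y) = -Σ p(x,y) log p(x,y) = 1.3863 nats

Right side — compute H(Y|X) from the conditional distributions:
P(X) = (1/2, 1/2), so H(X) = 0.6931 nats
H(Y|X) = Σ_x P(X=x) · H(Y|X=x):
  P(Y|X=0) = (1/2, 1/2), H(Y|X=0) = 0.6931, weight P(X=0) = 1/2
  P(Y|X=1) = (1/2, 1/2), H(Y|X=1) = 0.6931, weight P(X=1) = 1/2
H(Y|X) = 0.6931 nats

H(X) + H(Y|X) = 0.6931 + 0.6931 = 1.3863 nats

Both sides equal 1.3863 nats. ✓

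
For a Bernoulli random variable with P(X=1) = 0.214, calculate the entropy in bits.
0.7491 bits

The binary entropy function is:
H(p) = -p log(p) - (1-p) log(1-p)

H(0.214) = -0.214 × log_2(0.214) - 0.786 × log_2(0.786)
H(0.214) = 0.7491 bits

Note: Binary entropy is maximized at p=0.5 (H=1 bit) and minimized at p=0 or p=1 (H=0).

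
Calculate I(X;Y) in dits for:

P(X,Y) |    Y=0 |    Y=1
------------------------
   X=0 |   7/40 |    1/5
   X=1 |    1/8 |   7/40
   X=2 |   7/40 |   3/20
0.0021 dits

Mutual information: I(X;Y) = H(X) + H(Y) - H(X,Y)

Marginals:
P(X) = (3/8, 3/10, 13/40), H(X) = 0.4752 dits
P(Y) = (19/40, 21/40), H(Y) = 0.3005 dits

Joint entropy: H(X,Y) = 0.7737 dits

I(X;Y) = 0.4752 + 0.3005 - 0.7737 = 0.0021 dits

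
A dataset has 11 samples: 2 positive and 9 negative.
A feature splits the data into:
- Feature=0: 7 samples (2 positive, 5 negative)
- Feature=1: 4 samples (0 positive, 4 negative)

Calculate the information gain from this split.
0.1348 bits

Information Gain = H(Y) - H(Y|Feature)

Before split:
P(positive) = 2/11 = 0.1818
H(Y) = 0.6840 bits

After split:
Feature=0: H = 0.8631 bits (weight = 7/11)
Feature=1: H = 0.0000 bits (weight = 4/11)
H(Y|Feature) = (7/11)×0.8631 + (4/11)×0.0000 = 0.5493 bits

Information Gain = 0.6840 - 0.5493 = 0.1348 bits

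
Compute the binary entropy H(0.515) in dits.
0.3008 dits

The binary entropy function is:
H(p) = -p log(p) - (1-p) log(1-p)

H(0.515) = -0.515 × log_10(0.515) - 0.485 × log_10(0.485)
H(0.515) = 0.3008 dits

Note: Binary entropy is maximized at p=0.5 (H=1 bit) and minimized at p=0 or p=1 (H=0).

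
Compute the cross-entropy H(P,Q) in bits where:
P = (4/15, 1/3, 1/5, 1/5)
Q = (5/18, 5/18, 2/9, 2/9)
1.9768 bits

Cross-entropy: H(P,Q) = -Σ p(x) log q(x)

Alternatively: H(P,Q) = H(P) + D_KL(P||Q)
H(P) = 1.9656 bits
D_KL(P||Q) = 0.0112 bits

H(P,Q) = 1.9656 + 0.0112 = 1.9768 bits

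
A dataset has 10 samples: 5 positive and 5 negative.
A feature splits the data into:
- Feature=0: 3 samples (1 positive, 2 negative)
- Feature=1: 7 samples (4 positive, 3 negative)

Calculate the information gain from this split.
0.0349 bits

Information Gain = H(Y) - H(Y|Feature)

Before split:
P(positive) = 5/10 = 0.5000
H(Y) = 1.0000 bits

After split:
Feature=0: H = 0.9183 bits (weight = 3/10)
Feature=1: H = 0.9852 bits (weight = 7/10)
H(Y|Feature) = (3/10)×0.9183 + (7/10)×0.9852 = 0.9651 bits

Information Gain = 1.0000 - 0.9651 = 0.0349 bits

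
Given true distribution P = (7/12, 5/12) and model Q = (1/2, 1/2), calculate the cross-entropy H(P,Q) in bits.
1.0000 bits

Cross-entropy: H(P,Q) = -Σ p(x) log q(x)

Alternatively: H(P,Q) = H(P) + D_KL(P||Q)
H(P) = 0.9799 bits
D_KL(P||Q) = 0.0201 bits

H(P,Q) = 0.9799 + 0.0201 = 1.0000 bits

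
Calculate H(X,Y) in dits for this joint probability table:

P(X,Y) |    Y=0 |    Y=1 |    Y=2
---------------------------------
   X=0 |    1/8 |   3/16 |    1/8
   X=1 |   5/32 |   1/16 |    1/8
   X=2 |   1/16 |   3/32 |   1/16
0.9231 dits

Joint entropy is H(X,Y) = -Σ_{x,y} p(x,y) log p(x,y).

Summing over all non-zero entries:
H(X,Y) = -[1/8·log_10(1/8) + 3/16·log_10(3/16) + 1/8·log_10(1/8) + 5/32·log_10(5/32) + 1/16·log_10(1/16) + 1/8·log_10(1/8) + 1/16·log_10(1/16) + 3/32·log_10(3/32) + 1/16·log_10(1/16)]
H(X,Y) = 0.9231 dits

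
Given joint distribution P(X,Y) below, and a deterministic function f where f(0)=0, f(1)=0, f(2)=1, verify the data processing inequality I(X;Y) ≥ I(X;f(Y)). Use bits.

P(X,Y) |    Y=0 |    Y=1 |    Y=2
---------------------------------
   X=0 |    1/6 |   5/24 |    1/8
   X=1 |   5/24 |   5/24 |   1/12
I(X;Y) = 0.0094, I(X;f(Y)) = 0.0076, inequality holds: 0.0094 ≥ 0.0076

Data Processing Inequality: For any Markov chain X → Y → Z, we have I(X;Y) ≥ I(X;Z).

Here Z = f(Y) is a deterministic function of Y, forming X → Y → Z.

Original I(X;Y) = 0.0094 bits

After applying f:
P(X,Z) where Z=f(Y):
- P(X,Z=0) = P(X,Y=0) + P(X,Y=1)
- P(X,Z=1) = P(X,Y=2)

I(X;Z) = I(X;f(Y)) = 0.0076 bits

Verification: 0.0094 ≥ 0.0076 ✓

Information cannot be created by processing; the function f can only lose information about X.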